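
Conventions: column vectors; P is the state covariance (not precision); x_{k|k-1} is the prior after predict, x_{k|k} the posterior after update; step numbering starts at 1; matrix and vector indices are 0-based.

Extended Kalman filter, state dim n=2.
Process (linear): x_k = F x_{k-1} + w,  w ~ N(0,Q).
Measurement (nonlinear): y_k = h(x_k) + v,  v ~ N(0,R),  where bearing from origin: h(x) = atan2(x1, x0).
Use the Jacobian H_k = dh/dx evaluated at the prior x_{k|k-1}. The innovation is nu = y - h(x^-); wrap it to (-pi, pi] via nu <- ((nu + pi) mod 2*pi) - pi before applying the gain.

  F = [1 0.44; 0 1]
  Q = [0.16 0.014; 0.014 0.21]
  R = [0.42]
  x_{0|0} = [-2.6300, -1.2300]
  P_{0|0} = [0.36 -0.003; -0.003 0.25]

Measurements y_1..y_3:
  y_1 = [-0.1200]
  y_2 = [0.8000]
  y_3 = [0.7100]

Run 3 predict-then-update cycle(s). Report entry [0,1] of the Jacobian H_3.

step 1: x^-=[-3.1712, -1.2300]  P^-=[0.5658 0.1210; 0.1210 0.4600]  H_jac=[0.1063 -0.2741]  S=[0.4539]  K=[0.0594; -0.2494]  nu=[2.6516]  x^+=[-3.0136, -1.8914]  P^+=[0.5642 0.1277; 0.1277 0.4318]
step 2: x^-=[-3.8458, -1.8914]  P^-=[0.9201 0.3317; 0.3317 0.6418]  H_jac=[0.1030 -0.2094]  S=[0.4436]  K=[0.0570; -0.2259]  nu=[-2.7987]  x^+=[-4.0054, -1.2592]  P^+=[0.9187 0.3374; 0.3374 0.6191]
step 3: x^-=[-4.5595, -1.2592]  P^-=[1.4955 0.6238; 0.6238 0.8291]  H_jac=[0.0563 -0.2038]  S=[0.4449]  K=[-0.0966; -0.3009]  nu=[-2.7010]  x^+=[-4.2986, -0.4465]  P^+=[1.4913 0.6109; 0.6109 0.7888]

H_jac[0,1] = -0.2038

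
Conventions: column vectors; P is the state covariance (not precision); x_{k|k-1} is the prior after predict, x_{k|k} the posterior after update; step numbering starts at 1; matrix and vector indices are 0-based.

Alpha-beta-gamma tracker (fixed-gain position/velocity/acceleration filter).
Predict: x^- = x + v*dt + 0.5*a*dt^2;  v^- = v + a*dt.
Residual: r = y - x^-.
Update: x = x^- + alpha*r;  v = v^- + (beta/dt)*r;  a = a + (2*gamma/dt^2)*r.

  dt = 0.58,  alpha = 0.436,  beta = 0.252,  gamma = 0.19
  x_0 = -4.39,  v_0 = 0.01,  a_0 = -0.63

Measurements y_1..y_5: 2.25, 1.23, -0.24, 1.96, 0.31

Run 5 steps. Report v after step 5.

step 1: x_pred=-4.4902  r=6.7402  x^+=-1.5515  v^+=2.5731  a^+=6.9837
step 2: x_pred=1.1156  r=0.1144  x^+=1.1655  v^+=6.6734  a^+=7.1130
step 3: x_pred=6.2324  r=-6.4724  x^+=3.4105  v^+=7.9867  a^+=-0.1983
step 4: x_pred=8.0094  r=-6.0494  x^+=5.3719  v^+=5.2433  a^+=-7.0318
step 5: x_pred=7.2302  r=-6.9202  x^+=4.2130  v^+=-1.8418  a^+=-14.8489

v_post = -1.8418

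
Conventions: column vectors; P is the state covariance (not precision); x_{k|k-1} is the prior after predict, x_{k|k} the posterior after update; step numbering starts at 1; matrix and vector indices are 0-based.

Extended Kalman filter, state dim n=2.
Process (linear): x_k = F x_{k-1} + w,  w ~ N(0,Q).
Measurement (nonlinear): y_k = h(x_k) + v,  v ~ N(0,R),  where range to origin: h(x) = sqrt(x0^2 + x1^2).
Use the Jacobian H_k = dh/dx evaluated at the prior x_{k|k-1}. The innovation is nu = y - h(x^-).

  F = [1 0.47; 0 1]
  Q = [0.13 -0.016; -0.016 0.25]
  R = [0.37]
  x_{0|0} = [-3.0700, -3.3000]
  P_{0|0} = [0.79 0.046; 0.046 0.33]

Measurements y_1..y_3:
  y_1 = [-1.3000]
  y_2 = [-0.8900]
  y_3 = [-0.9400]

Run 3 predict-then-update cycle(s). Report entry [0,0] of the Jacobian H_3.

H_jac[0,0] = 0.5012

step 1: x^-=[-4.6210, -3.3000]  P^-=[1.0361 0.1851; 0.1851 0.5800]  H_jac=[-0.8138 -0.5812]  S=[1.4272]  K=[-0.6662; -0.3417]  nu=[-6.9783]  x^+=[0.0280, -0.9153]  P^+=[0.4027 -0.1398; -0.1398 0.4133]
step 2: x^-=[-0.4022, -0.9153]  P^-=[0.4926 0.0385; 0.0385 0.6633]  H_jac=[-0.4023 -0.9155]  S=[1.0340]  K=[-0.2257; -0.6023]  nu=[-1.8898]  x^+=[0.0243, 0.2228]  P^+=[0.4399 -0.1021; -0.1021 0.2883]
step 3: x^-=[0.1291, 0.2228]  P^-=[0.5376 0.0174; 0.0174 0.5383]  H_jac=[0.5012 0.8653]  S=[0.9232]  K=[0.3082; 0.5140]  nu=[-1.1975]  x^+=[-0.2400, -0.3927]  P^+=[0.4500 -0.1288; -0.1288 0.2944]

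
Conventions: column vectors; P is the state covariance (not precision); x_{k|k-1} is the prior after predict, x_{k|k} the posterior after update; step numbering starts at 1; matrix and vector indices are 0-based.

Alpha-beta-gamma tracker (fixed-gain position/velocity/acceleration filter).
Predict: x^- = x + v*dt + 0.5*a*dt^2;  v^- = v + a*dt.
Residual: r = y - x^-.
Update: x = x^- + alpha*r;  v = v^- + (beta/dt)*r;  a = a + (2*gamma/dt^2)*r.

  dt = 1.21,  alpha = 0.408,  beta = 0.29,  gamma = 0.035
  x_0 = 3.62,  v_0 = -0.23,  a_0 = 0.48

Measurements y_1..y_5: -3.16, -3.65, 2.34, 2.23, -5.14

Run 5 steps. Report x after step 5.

step 1: x_pred=3.6931  r=-6.8531  x^+=0.8970  v^+=-1.2917  a^+=0.1523
step 2: x_pred=-0.5544  r=-3.0956  x^+=-1.8174  v^+=-1.8493  a^+=0.0043
step 3: x_pred=-4.0518  r=6.3918  x^+=-1.4440  v^+=-0.3121  a^+=0.3099
step 4: x_pred=-1.5947  r=3.8247  x^+=-0.0342  v^+=0.9796  a^+=0.4928
step 5: x_pred=1.5119  r=-6.6519  x^+=-1.2021  v^+=-0.0184  a^+=0.1748

x_post = -1.2021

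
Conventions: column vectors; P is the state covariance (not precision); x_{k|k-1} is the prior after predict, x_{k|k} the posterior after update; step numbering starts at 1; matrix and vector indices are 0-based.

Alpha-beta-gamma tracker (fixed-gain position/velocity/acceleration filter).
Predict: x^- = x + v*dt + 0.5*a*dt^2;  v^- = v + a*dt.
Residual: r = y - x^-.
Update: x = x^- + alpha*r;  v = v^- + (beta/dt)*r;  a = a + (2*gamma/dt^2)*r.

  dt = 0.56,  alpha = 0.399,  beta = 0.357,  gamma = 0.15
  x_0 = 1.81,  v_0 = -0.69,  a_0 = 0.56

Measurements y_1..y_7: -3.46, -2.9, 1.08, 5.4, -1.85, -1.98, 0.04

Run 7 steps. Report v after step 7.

v_post = 0.5340

step 1: x_pred=1.5114  r=-4.9714  x^+=-0.4722  v^+=-3.5457  a^+=-4.1958
step 2: x_pred=-3.1157  r=0.2157  x^+=-3.0296  v^+=-5.7578  a^+=-3.9895
step 3: x_pred=-6.8796  r=7.9596  x^+=-3.7037  v^+=-2.9177  a^+=3.6249
step 4: x_pred=-4.7693  r=10.1693  x^+=-0.7117  v^+=5.5951  a^+=13.3531
step 5: x_pred=4.5153  r=-6.3653  x^+=1.9755  v^+=9.0149  a^+=7.2639
step 6: x_pred=8.1629  r=-10.1429  x^+=4.1159  v^+=6.6166  a^+=-2.4392
step 7: x_pred=7.4387  r=-7.3987  x^+=4.4866  v^+=0.5340  a^+=-9.5170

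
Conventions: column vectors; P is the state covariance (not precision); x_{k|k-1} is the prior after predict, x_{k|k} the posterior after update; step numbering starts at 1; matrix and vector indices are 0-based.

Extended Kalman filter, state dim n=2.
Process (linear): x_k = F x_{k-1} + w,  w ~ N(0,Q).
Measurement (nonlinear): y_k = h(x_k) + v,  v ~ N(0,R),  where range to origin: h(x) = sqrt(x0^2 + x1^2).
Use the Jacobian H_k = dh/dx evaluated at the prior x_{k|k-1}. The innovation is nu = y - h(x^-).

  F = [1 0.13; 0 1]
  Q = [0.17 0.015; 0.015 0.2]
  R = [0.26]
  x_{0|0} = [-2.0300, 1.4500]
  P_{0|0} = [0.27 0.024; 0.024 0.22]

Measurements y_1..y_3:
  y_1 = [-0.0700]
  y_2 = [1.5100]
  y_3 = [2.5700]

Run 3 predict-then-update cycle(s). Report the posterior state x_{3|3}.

step 1: x^-=[-1.8415, 1.4500]  P^-=[0.4500 0.0676; 0.0676 0.4200]  H_jac=[-0.7857 0.6186]  S=[0.6328]  K=[-0.4926; 0.3267]  nu=[-2.4138]  x^+=[-0.6525, 0.6614]  P^+=[0.2964 0.1694; 0.1694 0.3525]
step 2: x^-=[-0.5665, 0.6614]  P^-=[0.5164 0.2302; 0.2302 0.5525]  H_jac=[-0.6505 0.7595]  S=[0.5697]  K=[-0.2827; 0.4736]  nu=[0.6391]  x^+=[-0.7471, 0.9642]  P^+=[0.4709 0.3065; 0.3065 0.4247]
step 3: x^-=[-0.6218, 0.9642]  P^-=[0.7278 0.3767; 0.3767 0.6247]  H_jac=[-0.5420 0.8404]  S=[0.5718]  K=[-0.1361; 0.5610]  nu=[1.4227]  x^+=[-0.8155, 1.7623]  P^+=[0.7172 0.4204; 0.4204 0.4447]

x_post = [-0.8155, 1.7623]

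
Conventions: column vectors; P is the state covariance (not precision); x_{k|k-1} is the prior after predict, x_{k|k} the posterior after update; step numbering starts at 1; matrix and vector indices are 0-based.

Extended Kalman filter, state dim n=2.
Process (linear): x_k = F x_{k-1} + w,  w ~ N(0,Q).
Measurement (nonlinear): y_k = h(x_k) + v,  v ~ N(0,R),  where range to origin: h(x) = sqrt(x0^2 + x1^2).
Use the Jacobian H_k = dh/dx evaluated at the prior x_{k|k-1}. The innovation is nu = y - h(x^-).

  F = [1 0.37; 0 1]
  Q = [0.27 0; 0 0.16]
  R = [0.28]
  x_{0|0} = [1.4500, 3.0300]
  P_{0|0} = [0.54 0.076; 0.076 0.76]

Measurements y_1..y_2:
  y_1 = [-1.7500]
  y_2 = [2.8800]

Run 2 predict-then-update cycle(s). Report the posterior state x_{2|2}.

step 1: x^-=[2.5711, 3.0300]  P^-=[0.9703 0.3572; 0.3572 0.9200]  H_jac=[0.6470 0.7625]  S=[1.5735]  K=[0.5721; 0.5927]  nu=[-5.7238]  x^+=[-0.7033, -0.3625]  P^+=[0.4553 -0.1763; -0.1763 0.3673]
step 2: x^-=[-0.8374, -0.3625]  P^-=[0.6452 -0.0404; -0.0404 0.5273]  H_jac=[-0.9177 -0.3972]  S=[0.8771]  K=[-0.6567; -0.1965]  nu=[1.9675]  x^+=[-2.1296, -0.7491]  P^+=[0.2669 -0.1536; -0.1536 0.4934]

x_post = [-2.1296, -0.7491]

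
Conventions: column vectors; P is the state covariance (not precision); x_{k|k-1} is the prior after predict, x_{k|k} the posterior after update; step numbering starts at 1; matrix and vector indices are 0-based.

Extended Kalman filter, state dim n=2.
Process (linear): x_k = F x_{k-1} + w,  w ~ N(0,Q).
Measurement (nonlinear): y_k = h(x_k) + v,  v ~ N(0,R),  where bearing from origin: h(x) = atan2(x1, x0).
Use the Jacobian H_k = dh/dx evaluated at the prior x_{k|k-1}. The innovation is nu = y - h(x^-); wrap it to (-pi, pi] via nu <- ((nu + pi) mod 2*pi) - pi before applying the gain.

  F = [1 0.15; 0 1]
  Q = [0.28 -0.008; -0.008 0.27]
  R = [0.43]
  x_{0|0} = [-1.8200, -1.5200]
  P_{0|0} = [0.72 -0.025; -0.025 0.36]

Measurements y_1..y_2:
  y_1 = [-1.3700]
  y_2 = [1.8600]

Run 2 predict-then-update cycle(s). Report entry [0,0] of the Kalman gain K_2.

step 1: x^-=[-2.0480, -1.5200]  P^-=[1.0006 0.0210; 0.0210 0.6300]  H_jac=[0.2337 -0.3148]  S=[0.5440]  K=[0.4177; -0.3556]  nu=[1.1331]  x^+=[-1.5747, -1.9229]  P^+=[0.9057 0.1018; 0.1018 0.5612]
step 2: x^-=[-1.8632, -1.9229]  P^-=[1.2289 0.1780; 0.1780 0.8312]  H_jac=[0.2682 -0.2599]  S=[0.5497]  K=[0.5154; -0.3061]  nu=[-2.0828]  x^+=[-2.9367, -1.2854]  P^+=[1.0828 0.2647; 0.2647 0.7797]

K[0,0] = 0.5154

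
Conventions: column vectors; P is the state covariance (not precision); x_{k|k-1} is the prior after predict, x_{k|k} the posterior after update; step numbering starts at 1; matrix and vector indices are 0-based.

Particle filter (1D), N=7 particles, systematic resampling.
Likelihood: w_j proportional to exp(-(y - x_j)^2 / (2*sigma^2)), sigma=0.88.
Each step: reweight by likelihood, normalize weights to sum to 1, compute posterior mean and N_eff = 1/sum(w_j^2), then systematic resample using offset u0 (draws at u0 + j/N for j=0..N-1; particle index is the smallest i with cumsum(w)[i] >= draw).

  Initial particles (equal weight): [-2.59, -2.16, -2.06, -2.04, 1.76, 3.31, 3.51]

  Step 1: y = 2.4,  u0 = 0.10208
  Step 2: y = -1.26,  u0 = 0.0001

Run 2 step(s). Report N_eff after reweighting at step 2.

step 1: w=[0.0000, 0.0000, 0.0000, 0.0000, 0.4253, 0.3246, 0.2501]  mean=2.7008  Neff=2.8670  idx=[4, 4, 4, 5, 5, 6, 6]
step 2: w=[0.3332, 0.3332, 0.3332, 0.0002, 0.0002, 0.0001, 0.0001]  mean=1.7607  Neff=3.0026  idx=[0, 0, 0, 1, 1, 2, 2]

N_eff = 3.0026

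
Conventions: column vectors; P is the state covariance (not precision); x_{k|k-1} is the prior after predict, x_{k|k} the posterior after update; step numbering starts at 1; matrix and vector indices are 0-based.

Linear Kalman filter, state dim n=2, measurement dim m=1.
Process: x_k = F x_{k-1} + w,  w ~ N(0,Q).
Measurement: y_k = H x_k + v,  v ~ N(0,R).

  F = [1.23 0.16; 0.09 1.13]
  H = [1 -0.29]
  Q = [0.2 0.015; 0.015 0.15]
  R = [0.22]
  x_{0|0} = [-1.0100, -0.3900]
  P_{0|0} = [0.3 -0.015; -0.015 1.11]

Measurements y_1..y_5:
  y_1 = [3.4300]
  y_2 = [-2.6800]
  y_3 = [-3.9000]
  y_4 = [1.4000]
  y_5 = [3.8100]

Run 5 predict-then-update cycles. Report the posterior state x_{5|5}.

step 1: x^-=[-1.3047, -0.5316]  P^-=[0.6764 0.2278; 0.2278 1.5667]  S=[0.8960]  K=[0.6811; -0.2528]  nu=[4.5805]  x^+=[1.8153, -1.6896]  P^+=[0.2607 0.3821; 0.3821 1.5095]
step 2: x^-=[1.9625, -1.7459]  P^-=[0.7834 0.8534; 0.8534 2.1573]  S=[0.6899]  K=[0.7769; 0.3302]  nu=[-5.1488]  x^+=[-2.0374, -3.4459]  P^+=[0.3671 0.6764; 0.6764 2.0821]
step 3: x^-=[-3.0573, -4.0772]  P^-=[1.0749 1.3820; 1.3820 2.9492]  S=[0.7414]  K=[0.9093; 0.7105]  nu=[-2.0251]  x^+=[-4.8987, -5.5161]  P^+=[0.4619 0.9030; 0.9030 2.5749]
step 4: x^-=[-6.9080, -6.6740]  P^-=[1.3202 1.7998; 1.7998 3.6253]  S=[0.8012]  K=[0.9963; 0.9342]  nu=[6.3725]  x^+=[-0.5589, -0.7209]  P^+=[0.5249 1.0541; 1.0541 2.9261]
step 5: x^-=[-0.8028, -0.8650]  P^-=[1.4839 2.0824; 2.0824 4.1050]  S=[0.8413]  K=[1.0460; 1.0602]  nu=[4.3619]  x^+=[3.7596, 3.7595]  P^+=[0.5635 1.1495; 1.1495 3.1594]

x_post = [3.7596, 3.7595]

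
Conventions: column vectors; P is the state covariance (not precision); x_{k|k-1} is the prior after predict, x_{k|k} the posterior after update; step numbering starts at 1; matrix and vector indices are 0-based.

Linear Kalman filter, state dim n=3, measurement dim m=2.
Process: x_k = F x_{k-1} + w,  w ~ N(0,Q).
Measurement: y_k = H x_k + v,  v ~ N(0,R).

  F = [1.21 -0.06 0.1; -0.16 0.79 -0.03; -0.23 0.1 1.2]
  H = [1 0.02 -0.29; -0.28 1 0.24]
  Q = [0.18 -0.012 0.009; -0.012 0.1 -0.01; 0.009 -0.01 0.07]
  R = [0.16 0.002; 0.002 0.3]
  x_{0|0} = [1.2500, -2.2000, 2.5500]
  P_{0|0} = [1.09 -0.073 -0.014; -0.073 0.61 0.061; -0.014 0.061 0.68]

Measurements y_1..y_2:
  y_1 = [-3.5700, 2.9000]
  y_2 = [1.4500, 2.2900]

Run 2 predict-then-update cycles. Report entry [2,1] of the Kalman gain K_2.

step 1: x^-=[1.8995, -2.0145, 2.5525]  P^-=[1.7913 -0.3188 -0.2500; -0.3188 0.5246 0.1285; -0.2500 0.1285 1.1387]  S=[2.1781 -1.0023; -1.0023 1.3045]  K=[0.8388 -0.0304; 0.1064 0.5760; -0.1528 0.2442]  nu=[-4.6890, 4.8338]  x^+=[-2.1806, 0.2709, 4.4497]  P^+=[0.2065 -0.0093 0.2489; -0.0093 0.1900 -0.0818; 0.2489 -0.0818 0.9352]
step 2: x^-=[-2.2098, 0.4294, 5.8683]  P^-=[0.5550 -0.0924 0.4221; -0.0924 0.2334 -0.1426; 0.4221 -0.1426 1.2729]  S=[0.5753 -0.1530; -0.1530 0.5768]  K=[0.7329 -0.0596; 0.0248 0.3967; 0.1158 0.1083]  nu=[5.3530, -0.1665]  x^+=[1.7231, 0.4961, 6.4703]  P^+=[0.2306 -0.0450 0.3880; -0.0450 0.1452 -0.1616; 0.3880 -0.1616 1.2622]

K[2,1] = 0.1083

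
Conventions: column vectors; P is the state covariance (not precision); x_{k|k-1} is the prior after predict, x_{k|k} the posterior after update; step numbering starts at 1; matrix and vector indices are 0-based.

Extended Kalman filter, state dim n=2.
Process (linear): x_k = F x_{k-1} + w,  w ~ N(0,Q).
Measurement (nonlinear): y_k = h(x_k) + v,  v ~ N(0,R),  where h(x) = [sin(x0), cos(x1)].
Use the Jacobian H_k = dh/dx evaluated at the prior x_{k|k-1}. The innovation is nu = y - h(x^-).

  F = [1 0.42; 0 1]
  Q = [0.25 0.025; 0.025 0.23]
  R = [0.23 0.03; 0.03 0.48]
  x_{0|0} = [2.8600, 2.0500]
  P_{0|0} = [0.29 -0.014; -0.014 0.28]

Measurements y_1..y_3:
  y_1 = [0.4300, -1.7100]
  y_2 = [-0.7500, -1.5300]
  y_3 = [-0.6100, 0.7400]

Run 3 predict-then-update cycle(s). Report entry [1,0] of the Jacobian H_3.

H_jac[1,0] = 0.0000

step 1: x^-=[3.7210, 2.0500]  P^-=[0.5776 0.1286; 0.1286 0.5100]  H_jac=[-0.8368 0.0000; 0.0000 -0.8874]  S=[0.6345 0.1255; 0.1255 0.8816]  K=[-0.7576 -0.0216; -0.0700 -0.5034]  nu=[0.9775, -1.2489]  x^+=[3.0075, 2.6102]  P^+=[0.2090 0.0373; 0.0373 0.2747]
step 2: x^-=[4.1037, 2.6102]  P^-=[0.5388 0.1777; 0.1777 0.5047]  H_jac=[-0.5718 0.0000; 0.0000 -0.5067]  S=[0.4061 0.0815; 0.0815 0.6096]  K=[-0.7490 -0.0476; -0.1705 -0.3967]  nu=[0.0704, -0.6679]  x^+=[4.0828, 2.8632]  P^+=[0.3038 0.0894; 0.0894 0.3859]
step 3: x^-=[5.2853, 2.8632]  P^-=[0.6970 0.2765; 0.2765 0.6159]  H_jac=[0.5421 0.0000; 0.0000 -0.2748]  S=[0.4348 -0.0112; -0.0112 0.5265]  K=[0.8657 -0.1259; 0.3366 -0.3143]  nu=[0.2303, 1.7015]  x^+=[5.2704, 2.4058]  P^+=[0.3603 0.1254; 0.1254 0.5122]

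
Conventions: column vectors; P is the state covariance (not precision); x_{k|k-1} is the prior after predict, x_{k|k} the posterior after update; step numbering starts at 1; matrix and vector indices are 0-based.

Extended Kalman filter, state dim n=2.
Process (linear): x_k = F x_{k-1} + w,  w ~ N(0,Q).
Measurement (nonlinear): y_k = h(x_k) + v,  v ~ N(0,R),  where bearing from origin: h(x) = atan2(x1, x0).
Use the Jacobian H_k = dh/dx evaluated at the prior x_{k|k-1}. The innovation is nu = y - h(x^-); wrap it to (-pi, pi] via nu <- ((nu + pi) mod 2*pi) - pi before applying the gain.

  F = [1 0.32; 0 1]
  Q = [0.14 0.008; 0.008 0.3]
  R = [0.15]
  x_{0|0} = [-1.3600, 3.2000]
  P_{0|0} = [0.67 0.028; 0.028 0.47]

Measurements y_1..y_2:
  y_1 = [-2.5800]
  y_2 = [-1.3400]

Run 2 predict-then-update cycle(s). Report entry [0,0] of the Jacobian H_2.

step 1: x^-=[-0.3360, 3.2000]  P^-=[0.8760 0.1864; 0.1864 0.7700]  H_jac=[-0.3091 -0.0325]  S=[0.2382]  K=[-1.1619; -0.3467]  nu=[2.0278]  x^+=[-2.6922, 2.4969]  P^+=[0.5544 0.0904; 0.0904 0.7414]
step 2: x^-=[-1.8931, 2.4969]  P^-=[0.8282 0.3357; 0.3357 1.0414]  H_jac=[-0.2543 -0.1928]  S=[0.2752]  K=[-1.0005; -1.0398]  nu=[2.7237]  x^+=[-4.6182, -0.3352]  P^+=[0.5527 0.0494; 0.0494 0.7438]

H_jac[0,0] = -0.2543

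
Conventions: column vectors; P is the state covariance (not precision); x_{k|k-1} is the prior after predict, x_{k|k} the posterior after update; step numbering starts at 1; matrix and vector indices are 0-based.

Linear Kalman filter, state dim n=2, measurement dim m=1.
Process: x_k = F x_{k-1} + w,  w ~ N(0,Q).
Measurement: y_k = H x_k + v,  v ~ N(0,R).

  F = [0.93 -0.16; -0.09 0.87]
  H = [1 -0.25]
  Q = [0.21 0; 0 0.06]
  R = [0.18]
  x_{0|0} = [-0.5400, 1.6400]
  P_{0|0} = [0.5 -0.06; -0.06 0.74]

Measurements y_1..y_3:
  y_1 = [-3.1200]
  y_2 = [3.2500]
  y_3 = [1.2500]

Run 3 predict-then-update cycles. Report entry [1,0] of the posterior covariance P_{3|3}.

step 1: x^-=[-0.7646, 1.4754]  P^-=[0.6793 -0.1943; -0.1943 0.6336]  S=[0.9960]  K=[0.7308; -0.3541]  nu=[-1.9866]  x^+=[-2.2163, 2.1788]  P^+=[0.1474 0.0634; 0.0634 0.5087]
step 2: x^-=[-2.4097, 2.0950]  P^-=[0.3316 -0.0309; -0.0309 0.4363]  S=[0.5543]  K=[0.6122; -0.2525]  nu=[6.1835]  x^+=[1.3756, 0.5336]  P^+=[0.1239 0.0548; 0.0548 0.4009]
step 3: x^-=[1.1939, 0.3405]  P^-=[0.3111 -0.0211; -0.0211 0.3559]  S=[0.5239]  K=[0.6039; -0.2100]  nu=[0.1412]  x^+=[1.2792, 0.3108]  P^+=[0.1200 0.0454; 0.0454 0.3328]

P_post[1,0] = 0.0454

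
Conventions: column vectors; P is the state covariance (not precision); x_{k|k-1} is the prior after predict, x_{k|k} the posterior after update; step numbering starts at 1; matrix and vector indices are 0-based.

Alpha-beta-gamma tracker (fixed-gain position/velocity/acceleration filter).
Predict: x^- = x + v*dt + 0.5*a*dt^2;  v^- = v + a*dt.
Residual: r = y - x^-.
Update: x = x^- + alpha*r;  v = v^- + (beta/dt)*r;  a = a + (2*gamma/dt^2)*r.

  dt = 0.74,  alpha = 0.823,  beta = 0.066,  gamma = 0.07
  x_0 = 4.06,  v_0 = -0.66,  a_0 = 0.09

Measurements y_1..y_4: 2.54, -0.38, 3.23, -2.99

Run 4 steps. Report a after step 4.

a_post = -0.9412

step 1: x_pred=3.5962  r=-1.0562  x^+=2.7270  v^+=-0.6876  a^+=-0.1800
step 2: x_pred=2.1688  r=-2.5488  x^+=0.0711  v^+=-1.0482  a^+=-0.8317
step 3: x_pred=-0.9322  r=4.1622  x^+=2.4933  v^+=-1.2924  a^+=0.2324
step 4: x_pred=1.6006  r=-4.5906  x^+=-2.1775  v^+=-1.5298  a^+=-0.9412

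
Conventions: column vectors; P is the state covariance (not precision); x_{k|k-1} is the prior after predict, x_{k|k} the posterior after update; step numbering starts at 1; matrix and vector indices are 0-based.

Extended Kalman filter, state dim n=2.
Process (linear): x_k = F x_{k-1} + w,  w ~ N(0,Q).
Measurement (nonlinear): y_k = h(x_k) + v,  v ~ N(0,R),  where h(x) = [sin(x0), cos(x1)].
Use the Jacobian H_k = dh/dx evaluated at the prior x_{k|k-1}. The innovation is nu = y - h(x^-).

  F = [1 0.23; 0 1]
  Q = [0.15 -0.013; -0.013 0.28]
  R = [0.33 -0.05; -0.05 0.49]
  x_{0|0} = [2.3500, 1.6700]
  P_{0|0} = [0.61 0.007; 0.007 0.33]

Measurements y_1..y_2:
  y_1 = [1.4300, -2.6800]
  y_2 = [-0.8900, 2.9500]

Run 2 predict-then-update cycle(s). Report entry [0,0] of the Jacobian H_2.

H_jac[0,0] = -0.9503

step 1: x^-=[2.7341, 1.6700]  P^-=[0.7807 0.0699; 0.0699 0.6100]  H_jac=[-0.9181 0.0000; 0.0000 -0.9951]  S=[0.9881 0.0139; 0.0139 1.0940]  K=[-0.7246 -0.0544; -0.0572 -0.5541]  nu=[1.0337, -2.5810]  x^+=[2.1254, 3.0410]  P^+=[0.2575 -0.0096; -0.0096 0.2700]
step 2: x^-=[2.8249, 3.0410]  P^-=[0.4174 0.0395; 0.0395 0.5500]  H_jac=[-0.9503 0.0000; 0.0000 -0.1004]  S=[0.7069 -0.0462; -0.0462 0.4955]  K=[-0.5650 -0.0607; -0.0607 -0.1171]  nu=[-1.2015, 3.9449]  x^+=[3.2642, 2.6521]  P^+=[0.1930 0.0149; 0.0149 0.5412]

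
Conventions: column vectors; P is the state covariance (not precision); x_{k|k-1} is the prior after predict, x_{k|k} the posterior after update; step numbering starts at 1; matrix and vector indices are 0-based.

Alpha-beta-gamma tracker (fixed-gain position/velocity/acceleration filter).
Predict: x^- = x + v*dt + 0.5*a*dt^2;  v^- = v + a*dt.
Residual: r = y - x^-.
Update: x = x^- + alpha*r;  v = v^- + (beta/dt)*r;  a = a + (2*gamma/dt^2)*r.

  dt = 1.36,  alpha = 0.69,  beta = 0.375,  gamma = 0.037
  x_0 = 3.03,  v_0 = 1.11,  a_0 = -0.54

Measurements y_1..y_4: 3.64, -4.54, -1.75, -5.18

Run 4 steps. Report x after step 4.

step 1: x_pred=4.0402  r=-0.4002  x^+=3.7641  v^+=0.2652  a^+=-0.5560
step 2: x_pred=3.6106  r=-8.1506  x^+=-2.0133  v^+=-2.7383  a^+=-0.8821
step 3: x_pred=-6.5532  r=4.8032  x^+=-3.2390  v^+=-2.6136  a^+=-0.6899
step 4: x_pred=-7.4315  r=2.2515  x^+=-5.8780  v^+=-2.9311  a^+=-0.5999

x_post = -5.8780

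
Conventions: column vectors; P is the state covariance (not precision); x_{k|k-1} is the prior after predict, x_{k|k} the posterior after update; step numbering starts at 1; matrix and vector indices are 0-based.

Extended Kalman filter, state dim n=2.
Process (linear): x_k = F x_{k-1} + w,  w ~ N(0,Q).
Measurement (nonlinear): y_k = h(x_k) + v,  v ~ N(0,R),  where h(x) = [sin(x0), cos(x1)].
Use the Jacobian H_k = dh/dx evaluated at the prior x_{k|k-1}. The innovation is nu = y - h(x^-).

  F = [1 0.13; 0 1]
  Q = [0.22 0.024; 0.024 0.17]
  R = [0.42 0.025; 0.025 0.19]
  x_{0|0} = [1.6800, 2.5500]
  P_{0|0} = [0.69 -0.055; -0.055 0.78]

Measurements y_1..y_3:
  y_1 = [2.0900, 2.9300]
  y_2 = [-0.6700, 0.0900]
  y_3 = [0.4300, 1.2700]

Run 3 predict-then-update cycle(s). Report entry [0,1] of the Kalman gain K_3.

K[0,1] = 0.0234

step 1: x^-=[2.0115, 2.5500]  P^-=[0.9089 0.0704; 0.0704 0.9500]  H_jac=[-0.4266 0.0000; 0.0000 -0.5577]  S=[0.5854 0.0417; 0.0417 0.4855]  K=[-0.6606 -0.0241; 0.0267 -1.0936]  nu=[1.1855, 3.7601]  x^+=[1.1378, -1.5305]  P^+=[0.6518 0.0378; 0.0378 0.3714]
step 2: x^-=[0.9389, -1.5305]  P^-=[0.8879 0.1101; 0.1101 0.5414]  H_jac=[0.5907 0.0000; 0.0000 0.9992]  S=[0.7298 0.0900; 0.0900 0.7305]  K=[0.7109 0.0630; -0.0022 0.7408]  nu=[-1.4769, 0.0497]  x^+=[-0.1079, -1.4904]  P^+=[0.5081 0.0298; 0.0298 0.1408]
step 3: x^-=[-0.3017, -1.4904]  P^-=[0.7383 0.0721; 0.0721 0.3108]  H_jac=[0.9548 0.0000; 0.0000 0.9968]  S=[1.0931 0.0936; 0.0936 0.4988]  K=[0.6429 0.0234; 0.0099 0.6192]  nu=[0.7271, 1.1897]  x^+=[0.1936, -0.7465]  P^+=[0.2834 0.0206; 0.0206 0.1183]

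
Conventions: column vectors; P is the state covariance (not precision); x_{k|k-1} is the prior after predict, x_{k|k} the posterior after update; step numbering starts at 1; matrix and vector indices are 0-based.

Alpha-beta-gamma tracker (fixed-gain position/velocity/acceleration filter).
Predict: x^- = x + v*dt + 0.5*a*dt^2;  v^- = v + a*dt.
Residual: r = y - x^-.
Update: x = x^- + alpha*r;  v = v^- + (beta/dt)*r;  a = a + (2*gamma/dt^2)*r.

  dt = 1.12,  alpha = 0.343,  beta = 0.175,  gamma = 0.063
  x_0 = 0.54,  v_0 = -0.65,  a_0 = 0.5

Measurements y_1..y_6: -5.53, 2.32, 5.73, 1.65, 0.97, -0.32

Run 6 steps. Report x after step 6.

x_post = 4.8647

step 1: x_pred=0.1256  r=-5.6556  x^+=-1.8143  v^+=-0.9737  a^+=-0.0681
step 2: x_pred=-2.9475  r=5.2675  x^+=-1.1407  v^+=-0.2269  a^+=0.4610
step 3: x_pred=-1.1057  r=6.8357  x^+=1.2389  v^+=1.3575  a^+=1.1476
step 4: x_pred=3.4792  r=-1.8292  x^+=2.8518  v^+=2.3571  a^+=0.9639
step 5: x_pred=6.0962  r=-5.1262  x^+=4.3379  v^+=2.6357  a^+=0.4490
step 6: x_pred=7.5715  r=-7.8915  x^+=4.8647  v^+=1.9055  a^+=-0.3437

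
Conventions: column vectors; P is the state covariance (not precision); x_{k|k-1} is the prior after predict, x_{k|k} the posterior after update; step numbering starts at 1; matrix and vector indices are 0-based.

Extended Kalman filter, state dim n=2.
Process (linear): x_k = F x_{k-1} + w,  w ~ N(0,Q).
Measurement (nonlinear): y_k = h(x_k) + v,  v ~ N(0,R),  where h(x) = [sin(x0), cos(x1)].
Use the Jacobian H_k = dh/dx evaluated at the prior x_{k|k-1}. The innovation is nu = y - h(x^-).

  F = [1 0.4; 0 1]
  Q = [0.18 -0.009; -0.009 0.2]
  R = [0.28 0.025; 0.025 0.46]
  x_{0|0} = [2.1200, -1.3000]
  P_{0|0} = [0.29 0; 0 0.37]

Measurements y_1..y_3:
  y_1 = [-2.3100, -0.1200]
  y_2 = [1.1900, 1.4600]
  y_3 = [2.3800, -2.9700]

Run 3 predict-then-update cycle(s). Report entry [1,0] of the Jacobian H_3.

H_jac[1,0] = 0.0000

step 1: x^-=[1.6000, -1.3000]  P^-=[0.5292 0.1390; 0.1390 0.5700]  H_jac=[-0.0292 0.0000; 0.0000 0.9636]  S=[0.2805 0.0211; 0.0211 0.9892]  K=[-0.0654 0.1368; -0.0563 0.5564]  nu=[-3.3096, -0.3875]  x^+=[1.7634, -1.3292]  P^+=[0.5099 0.0636; 0.0636 0.2642]
step 2: x^-=[1.2317, -1.3292]  P^-=[0.7830 0.1603; 0.1603 0.4642]  H_jac=[0.3326 0.0000; 0.0000 0.9710]  S=[0.3666 0.0768; 0.0768 0.8976]  K=[0.6864 0.1147; 0.0410 0.4986]  nu=[0.2469, 1.2208]  x^+=[1.5412, -0.7104]  P^+=[0.5864 0.0720; 0.0720 0.2373]
step 3: x^-=[1.2570, -0.7104]  P^-=[0.8620 0.1579; 0.1579 0.4373]  H_jac=[0.3087 0.0000; 0.0000 0.6522]  S=[0.3621 0.0568; 0.0568 0.6460]  K=[0.7196 0.0962; 0.0663 0.4356]  nu=[1.4288, -3.7281]  x^+=[1.9267, -2.2398]  P^+=[0.6606 0.0954; 0.0954 0.3098]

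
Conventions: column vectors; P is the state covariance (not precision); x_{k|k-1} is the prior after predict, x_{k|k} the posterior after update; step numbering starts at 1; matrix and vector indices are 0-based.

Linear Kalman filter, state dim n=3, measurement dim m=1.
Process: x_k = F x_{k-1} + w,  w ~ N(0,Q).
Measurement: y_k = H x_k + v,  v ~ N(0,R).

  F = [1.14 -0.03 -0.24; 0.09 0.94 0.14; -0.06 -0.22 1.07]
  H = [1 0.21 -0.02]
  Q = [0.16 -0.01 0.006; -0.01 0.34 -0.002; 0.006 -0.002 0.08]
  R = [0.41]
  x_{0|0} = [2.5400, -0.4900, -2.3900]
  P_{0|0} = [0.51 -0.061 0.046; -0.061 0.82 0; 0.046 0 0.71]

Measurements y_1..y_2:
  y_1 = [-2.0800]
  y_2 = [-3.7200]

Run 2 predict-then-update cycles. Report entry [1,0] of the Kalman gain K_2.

K[1,0] = 0.0488

step 1: x^-=[3.4839, -0.5666, -2.6019]  P^-=[0.8434 -0.0635 -0.1338; -0.0635 1.0734 -0.0593; -0.1338 -0.0593 0.9269]  S=[1.2803]  K=[0.6504; 0.1274; -0.1287]  nu=[-5.4970]  x^+=[-0.0915, -1.2669, -1.8942]  P^+=[0.3018 -0.1696 -0.0266; -0.1696 1.0527 -0.0383; -0.0266 -0.0383 0.9057]
step 2: x^-=[0.3883, -1.4643, -1.7426]  P^-=[0.6309 -0.2153 -0.2317; -0.2153 1.2509 -0.1124; -0.2317 -0.1124 1.1859]  S=[1.0163]  K=[0.5808; 0.0488; -0.2745]  nu=[-3.8356]  x^+=[-1.8396, -1.6515, -0.6896]  P^+=[0.2880 -0.2441 -0.0696; -0.2441 1.2485 -0.0988; -0.0696 -0.0988 1.1093]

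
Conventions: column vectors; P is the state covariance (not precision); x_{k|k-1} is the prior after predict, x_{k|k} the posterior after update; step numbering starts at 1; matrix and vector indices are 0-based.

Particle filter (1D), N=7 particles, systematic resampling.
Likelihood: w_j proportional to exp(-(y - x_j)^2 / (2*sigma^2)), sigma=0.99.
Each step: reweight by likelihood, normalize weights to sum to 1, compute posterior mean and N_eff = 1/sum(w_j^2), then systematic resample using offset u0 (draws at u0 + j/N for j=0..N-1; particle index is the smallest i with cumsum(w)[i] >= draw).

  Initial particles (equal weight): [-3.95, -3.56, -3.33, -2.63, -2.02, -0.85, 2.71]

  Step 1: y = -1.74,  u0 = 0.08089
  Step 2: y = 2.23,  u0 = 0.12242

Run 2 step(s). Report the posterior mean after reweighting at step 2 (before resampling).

step 1: w=[0.0292, 0.0650, 0.0970, 0.2352, 0.3385, 0.2352, 0.0000]  mean=-2.1717  Neff=4.1726  idx=[1, 3, 3, 4, 4, 5, 5]
step 2: w=[0.0000, 0.0004, 0.0004, 0.0062, 0.0062, 0.4934, 0.4934]  mean=-0.8658  Neff=2.0533  idx=[5, 5, 5, 6, 6, 6, 6]

post_mean = -0.8658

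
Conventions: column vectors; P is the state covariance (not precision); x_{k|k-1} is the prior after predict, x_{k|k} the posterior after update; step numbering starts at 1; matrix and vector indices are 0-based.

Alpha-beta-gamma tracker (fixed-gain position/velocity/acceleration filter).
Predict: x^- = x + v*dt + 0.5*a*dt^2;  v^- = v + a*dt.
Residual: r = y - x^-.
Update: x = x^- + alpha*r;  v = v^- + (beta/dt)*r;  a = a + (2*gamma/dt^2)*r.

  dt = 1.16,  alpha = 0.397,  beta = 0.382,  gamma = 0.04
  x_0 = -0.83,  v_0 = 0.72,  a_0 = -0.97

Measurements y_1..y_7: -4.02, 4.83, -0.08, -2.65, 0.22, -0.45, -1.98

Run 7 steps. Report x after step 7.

x_post = -2.3946

step 1: x_pred=-0.6474  r=-3.3726  x^+=-1.9863  v^+=-1.5158  a^+=-1.1705
step 2: x_pred=-4.5322  r=9.3622  x^+=-0.8154  v^+=0.2095  a^+=-0.6139
step 3: x_pred=-0.9855  r=0.9055  x^+=-0.6260  v^+=-0.2045  a^+=-0.5601
step 4: x_pred=-1.2400  r=-1.4100  x^+=-1.7998  v^+=-1.3185  a^+=-0.6439
step 5: x_pred=-3.7624  r=3.9824  x^+=-2.1814  v^+=-0.7539  a^+=-0.4071
step 6: x_pred=-3.3299  r=2.8799  x^+=-2.1866  v^+=-0.2778  a^+=-0.2359
step 7: x_pred=-2.6676  r=0.6876  x^+=-2.3946  v^+=-0.3251  a^+=-0.1950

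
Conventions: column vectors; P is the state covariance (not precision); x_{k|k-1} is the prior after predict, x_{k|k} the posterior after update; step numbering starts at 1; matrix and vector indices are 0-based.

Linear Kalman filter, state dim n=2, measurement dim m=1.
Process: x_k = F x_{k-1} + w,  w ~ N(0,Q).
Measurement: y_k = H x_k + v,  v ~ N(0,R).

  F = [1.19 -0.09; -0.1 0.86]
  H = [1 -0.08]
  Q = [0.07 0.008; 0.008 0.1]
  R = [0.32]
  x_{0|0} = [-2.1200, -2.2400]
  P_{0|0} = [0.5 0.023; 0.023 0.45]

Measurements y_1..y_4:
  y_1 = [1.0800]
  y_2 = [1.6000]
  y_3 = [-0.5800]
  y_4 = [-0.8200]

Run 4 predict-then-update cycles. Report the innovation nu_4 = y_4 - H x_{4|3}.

innov = [-1.3455]

step 1: x^-=[-2.3212, -1.7144]  P^-=[0.7768 -0.0626; -0.0626 0.4339]  S=[1.1096]  K=[0.7046; -0.0877]  nu=[3.2640]  x^+=[-0.0214, -2.0006]  P^+=[0.2259 0.0060; 0.0060 0.4253]
step 2: x^-=[0.1546, -1.7184]  P^-=[0.3921 -0.0456; -0.0456 0.4158]  S=[0.7221]  K=[0.5481; -0.1093]  nu=[1.3080]  x^+=[0.8715, -1.8613]  P^+=[0.1752 -0.0024; -0.0024 0.4072]
step 3: x^-=[1.2046, -1.6879]  P^-=[0.3219 -0.0468; -0.0468 0.4033]  S=[0.6520]  K=[0.4995; -0.1213]  nu=[-1.9196]  x^+=[0.2458, -1.4550]  P^+=[0.1592 -0.0073; -0.0073 0.3937]
step 4: x^-=[0.4234, -1.2759]  P^-=[0.3003 -0.0490; -0.0490 0.3940]  S=[0.6306]  K=[0.4824; -0.1277]  nu=[-1.3455]  x^+=[-0.2256, -1.1041]  P^+=[0.1535 -0.0102; -0.0102 0.3838]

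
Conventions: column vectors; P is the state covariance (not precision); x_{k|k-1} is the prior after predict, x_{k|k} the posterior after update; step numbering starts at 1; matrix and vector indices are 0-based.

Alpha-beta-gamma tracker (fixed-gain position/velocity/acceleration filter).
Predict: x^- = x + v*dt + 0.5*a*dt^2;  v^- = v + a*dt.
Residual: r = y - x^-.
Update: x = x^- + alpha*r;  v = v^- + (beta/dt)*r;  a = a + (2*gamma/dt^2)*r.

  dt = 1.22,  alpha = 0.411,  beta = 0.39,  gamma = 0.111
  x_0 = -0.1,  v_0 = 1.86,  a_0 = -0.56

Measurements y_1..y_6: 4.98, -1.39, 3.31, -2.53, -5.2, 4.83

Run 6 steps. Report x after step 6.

step 1: x_pred=1.7524  r=3.2276  x^+=3.0790  v^+=2.2086  a^+=-0.0786
step 2: x_pred=5.7149  r=-7.1049  x^+=2.7948  v^+=-0.1586  a^+=-1.1383
step 3: x_pred=1.7542  r=1.5558  x^+=2.3936  v^+=-1.0500  a^+=-0.9063
step 4: x_pred=0.4382  r=-2.9682  x^+=-0.7817  v^+=-3.1045  a^+=-1.3490
step 5: x_pred=-5.5731  r=0.3731  x^+=-5.4198  v^+=-4.6310  a^+=-1.2933
step 6: x_pred=-12.0321  r=16.8621  x^+=-5.1017  v^+=-0.8185  a^+=1.2217

x_post = -5.1017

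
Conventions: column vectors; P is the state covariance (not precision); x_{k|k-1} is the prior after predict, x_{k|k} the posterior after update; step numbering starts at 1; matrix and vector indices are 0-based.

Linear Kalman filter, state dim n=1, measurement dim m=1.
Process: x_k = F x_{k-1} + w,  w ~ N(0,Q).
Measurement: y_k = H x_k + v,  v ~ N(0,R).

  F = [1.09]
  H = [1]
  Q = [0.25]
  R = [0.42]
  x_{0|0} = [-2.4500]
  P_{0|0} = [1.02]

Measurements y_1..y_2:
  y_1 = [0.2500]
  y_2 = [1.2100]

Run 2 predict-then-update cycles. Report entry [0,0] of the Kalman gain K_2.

step 1: x^-=[-2.6705]  P^-=[1.4619]  S=[1.8819]  K=[0.7768]  nu=[2.9205]  x^+=[-0.4018]  P^+=[0.3263]
step 2: x^-=[-0.4380]  P^-=[0.6376]  S=[1.0576]  K=[0.6029]  nu=[1.6480]  x^+=[0.5556]  P^+=[0.2532]

K[0,0] = 0.6029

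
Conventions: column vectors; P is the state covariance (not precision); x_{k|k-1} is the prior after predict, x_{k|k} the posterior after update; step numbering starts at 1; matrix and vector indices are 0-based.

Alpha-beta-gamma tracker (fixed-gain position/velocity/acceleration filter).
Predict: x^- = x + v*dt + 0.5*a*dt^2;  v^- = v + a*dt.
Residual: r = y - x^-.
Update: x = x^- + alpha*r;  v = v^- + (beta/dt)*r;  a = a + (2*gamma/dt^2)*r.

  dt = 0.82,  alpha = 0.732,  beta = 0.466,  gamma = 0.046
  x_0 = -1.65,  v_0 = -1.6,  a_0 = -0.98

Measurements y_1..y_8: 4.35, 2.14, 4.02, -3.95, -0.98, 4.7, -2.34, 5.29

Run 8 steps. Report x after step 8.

x_post = 3.4230

step 1: x_pred=-3.2915  r=7.6415  x^+=2.3021  v^+=1.9390  a^+=0.0655
step 2: x_pred=3.9141  r=-1.7741  x^+=2.6155  v^+=0.9845  a^+=-0.1772
step 3: x_pred=3.3632  r=0.6568  x^+=3.8440  v^+=1.2125  a^+=-0.0873
step 4: x_pred=4.8088  r=-8.7588  x^+=-1.6026  v^+=-3.8367  a^+=-1.2858
step 5: x_pred=-5.1810  r=4.2010  x^+=-2.1059  v^+=-2.5036  a^+=-0.7110
step 6: x_pred=-4.3979  r=9.0979  x^+=2.2618  v^+=2.0836  a^+=0.5338
step 7: x_pred=4.1498  r=-6.4898  x^+=-0.6007  v^+=-1.1667  a^+=-0.3541
step 8: x_pred=-1.6765  r=6.9665  x^+=3.4230  v^+=2.5019  a^+=0.5991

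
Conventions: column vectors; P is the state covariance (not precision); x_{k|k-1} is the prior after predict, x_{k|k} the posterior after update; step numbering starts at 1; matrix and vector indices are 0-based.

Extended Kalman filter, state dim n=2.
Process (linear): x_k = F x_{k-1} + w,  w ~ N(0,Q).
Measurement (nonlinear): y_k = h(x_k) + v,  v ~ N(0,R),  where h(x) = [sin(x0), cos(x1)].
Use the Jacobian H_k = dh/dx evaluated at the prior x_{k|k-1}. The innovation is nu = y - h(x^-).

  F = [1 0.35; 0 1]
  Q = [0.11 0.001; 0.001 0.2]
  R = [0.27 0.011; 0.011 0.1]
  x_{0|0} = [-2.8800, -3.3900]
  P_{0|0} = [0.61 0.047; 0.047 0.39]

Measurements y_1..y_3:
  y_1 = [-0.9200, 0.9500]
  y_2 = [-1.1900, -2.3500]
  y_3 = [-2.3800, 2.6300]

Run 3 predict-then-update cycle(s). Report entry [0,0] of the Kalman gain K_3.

K[0,0] = -0.7779

step 1: x^-=[-4.0665, -3.3900]  P^-=[0.8007 0.1845; 0.1845 0.5900]  H_jac=[-0.6019 0.0000; 0.0000 -0.2459]  S=[0.5601 0.0383; 0.0383 0.1357]  K=[-0.8541 -0.0932; -0.1276 -1.0332]  nu=[-1.7186, 1.9193]  x^+=[-2.7776, -5.1537]  P^+=[0.3848 0.0761; 0.0761 0.4260]
step 2: x^-=[-4.5814, -5.1537]  P^-=[0.6003 0.2262; 0.2262 0.6260]  H_jac=[-0.1306 0.0000; 0.0000 -0.9042]  S=[0.2802 0.0377; 0.0377 0.6117]  K=[-0.2368 -0.3198; 0.0192 -0.9264]  nu=[-2.1814, -2.7771]  x^+=[-3.1769, -2.6230]  P^+=[0.5163 0.0382; 0.0382 0.1022]
step 3: x^-=[-4.0950, -2.6230]  P^-=[0.6656 0.0750; 0.0750 0.3022]  H_jac=[-0.5789 0.0000; 0.0000 0.4956]  S=[0.4931 -0.0105; -0.0105 0.1742]  K=[-0.7779 0.1664; -0.0698 0.8555]  nu=[-3.1954, 3.4985]  x^+=[-1.0270, 0.5929]  P^+=[0.3597 0.0163; 0.0163 0.1710]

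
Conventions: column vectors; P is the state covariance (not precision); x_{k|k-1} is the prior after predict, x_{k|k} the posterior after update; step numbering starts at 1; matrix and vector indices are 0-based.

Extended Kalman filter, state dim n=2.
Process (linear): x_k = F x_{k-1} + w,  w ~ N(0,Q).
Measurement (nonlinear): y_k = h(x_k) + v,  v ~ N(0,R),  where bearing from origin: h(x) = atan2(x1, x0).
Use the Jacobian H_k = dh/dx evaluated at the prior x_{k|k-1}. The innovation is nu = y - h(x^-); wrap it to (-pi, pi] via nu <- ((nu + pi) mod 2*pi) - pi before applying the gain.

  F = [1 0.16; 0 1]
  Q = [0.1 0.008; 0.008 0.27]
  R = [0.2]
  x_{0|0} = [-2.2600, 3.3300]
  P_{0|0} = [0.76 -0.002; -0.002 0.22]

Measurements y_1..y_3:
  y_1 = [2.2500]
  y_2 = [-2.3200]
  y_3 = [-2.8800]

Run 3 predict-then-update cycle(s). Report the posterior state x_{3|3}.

x_post = [-3.2036, 1.7331]

step 1: x^-=[-1.7272, 3.3300]  P^-=[0.8650 0.0412; 0.0412 0.4900]  H_jac=[-0.2366 -0.1227]  S=[0.2582]  K=[-0.8123; -0.2707]  nu=[0.2007]  x^+=[-1.8902, 3.2757]  P^+=[0.6946 -0.0156; -0.0156 0.4711]
step 2: x^-=[-1.3661, 3.2757]  P^-=[0.8017 0.0678; 0.0678 0.7411]  H_jac=[-0.2600 -0.1085]  S=[0.2668]  K=[-0.8091; -0.3674]  nu=[1.9973]  x^+=[-2.9821, 2.5419]  P^+=[0.6271 -0.0115; -0.0115 0.7051]
step 3: x^-=[-2.5754, 2.5419]  P^-=[0.7414 0.1093; 0.1093 0.9751]  H_jac=[-0.1941 -0.1967]  S=[0.2740]  K=[-0.6037; -0.7774]  nu=[1.0404]  x^+=[-3.2036, 1.7331]  P^+=[0.6416 -0.0193; -0.0193 0.8095]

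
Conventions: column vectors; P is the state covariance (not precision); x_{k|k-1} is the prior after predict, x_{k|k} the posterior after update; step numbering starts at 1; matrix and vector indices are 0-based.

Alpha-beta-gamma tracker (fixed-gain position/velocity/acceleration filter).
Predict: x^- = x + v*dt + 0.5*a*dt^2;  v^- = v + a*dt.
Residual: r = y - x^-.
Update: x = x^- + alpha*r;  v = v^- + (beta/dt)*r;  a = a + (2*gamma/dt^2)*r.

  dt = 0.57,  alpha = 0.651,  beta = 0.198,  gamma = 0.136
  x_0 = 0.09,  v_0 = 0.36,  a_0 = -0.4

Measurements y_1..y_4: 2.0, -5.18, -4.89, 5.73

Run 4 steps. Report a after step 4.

a_post = 5.8632

step 1: x_pred=0.2302  r=1.7698  x^+=1.3823  v^+=0.7468  a^+=1.0816
step 2: x_pred=1.9837  r=-7.1637  x^+=-2.6799  v^+=-1.1252  a^+=-4.9157
step 3: x_pred=-4.1198  r=-0.7702  x^+=-4.6212  v^+=-4.1947  a^+=-5.5605
step 4: x_pred=-7.9154  r=13.6454  x^+=0.9677  v^+=-2.6242  a^+=5.8632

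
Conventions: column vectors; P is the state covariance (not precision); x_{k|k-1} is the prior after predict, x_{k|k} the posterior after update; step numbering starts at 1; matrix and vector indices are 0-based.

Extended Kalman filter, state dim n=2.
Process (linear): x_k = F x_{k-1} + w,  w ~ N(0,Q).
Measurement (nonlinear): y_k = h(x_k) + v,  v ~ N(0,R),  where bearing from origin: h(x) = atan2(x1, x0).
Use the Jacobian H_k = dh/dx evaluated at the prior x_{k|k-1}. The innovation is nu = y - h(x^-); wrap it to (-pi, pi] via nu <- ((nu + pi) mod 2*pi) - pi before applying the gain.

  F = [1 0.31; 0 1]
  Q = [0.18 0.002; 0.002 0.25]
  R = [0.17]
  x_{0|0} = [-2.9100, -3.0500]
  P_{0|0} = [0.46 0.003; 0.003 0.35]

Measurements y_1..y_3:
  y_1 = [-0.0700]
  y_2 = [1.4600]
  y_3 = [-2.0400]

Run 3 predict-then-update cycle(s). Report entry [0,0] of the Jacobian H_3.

H_jac[0,0] = 0.0653

step 1: x^-=[-3.8555, -3.0500]  P^-=[0.6755 0.1135; 0.1135 0.6000]  H_jac=[0.1262 -0.1595]  S=[0.1915]  K=[0.3507; -0.4251]  nu=[2.4023]  x^+=[-3.0130, -4.0713]  P^+=[0.6519 0.1420; 0.1420 0.5654]
step 2: x^-=[-4.2751, -4.0713]  P^-=[0.9744 0.3193; 0.3193 0.8154]  H_jac=[0.1168 -0.1227]  S=[0.1864]  K=[0.4005; -0.3364]  nu=[-2.4426]  x^+=[-5.2533, -3.2495]  P^+=[0.9445 0.3444; 0.3444 0.7943]
step 3: x^-=[-6.2606, -3.2495]  P^-=[1.4143 0.5927; 0.5927 1.0443]  H_jac=[0.0653 -0.1258]  S=[0.1828]  K=[0.0973; -0.5070]  nu=[0.6228]  x^+=[-6.2000, -3.5653]  P^+=[1.4126 0.6017; 0.6017 0.9973]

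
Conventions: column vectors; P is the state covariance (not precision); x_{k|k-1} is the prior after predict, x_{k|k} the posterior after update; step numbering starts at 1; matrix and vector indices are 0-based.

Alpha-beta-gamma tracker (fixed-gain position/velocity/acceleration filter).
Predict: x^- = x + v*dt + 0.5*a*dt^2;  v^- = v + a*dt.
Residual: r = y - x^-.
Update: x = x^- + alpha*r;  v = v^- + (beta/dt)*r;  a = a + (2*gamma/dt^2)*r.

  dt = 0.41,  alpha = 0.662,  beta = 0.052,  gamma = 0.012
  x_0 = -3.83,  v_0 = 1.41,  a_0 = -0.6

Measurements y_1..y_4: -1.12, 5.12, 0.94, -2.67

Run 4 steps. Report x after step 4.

x_post = -0.8280

step 1: x_pred=-3.3023  r=2.1823  x^+=-1.8576  v^+=1.4408  a^+=-0.2884
step 2: x_pred=-1.2911  r=6.4111  x^+=2.9530  v^+=2.1357  a^+=0.6269
step 3: x_pred=3.8813  r=-2.9413  x^+=1.9342  v^+=2.0196  a^+=0.2070
step 4: x_pred=2.7796  r=-5.4496  x^+=-0.8280  v^+=1.4133  a^+=-0.5711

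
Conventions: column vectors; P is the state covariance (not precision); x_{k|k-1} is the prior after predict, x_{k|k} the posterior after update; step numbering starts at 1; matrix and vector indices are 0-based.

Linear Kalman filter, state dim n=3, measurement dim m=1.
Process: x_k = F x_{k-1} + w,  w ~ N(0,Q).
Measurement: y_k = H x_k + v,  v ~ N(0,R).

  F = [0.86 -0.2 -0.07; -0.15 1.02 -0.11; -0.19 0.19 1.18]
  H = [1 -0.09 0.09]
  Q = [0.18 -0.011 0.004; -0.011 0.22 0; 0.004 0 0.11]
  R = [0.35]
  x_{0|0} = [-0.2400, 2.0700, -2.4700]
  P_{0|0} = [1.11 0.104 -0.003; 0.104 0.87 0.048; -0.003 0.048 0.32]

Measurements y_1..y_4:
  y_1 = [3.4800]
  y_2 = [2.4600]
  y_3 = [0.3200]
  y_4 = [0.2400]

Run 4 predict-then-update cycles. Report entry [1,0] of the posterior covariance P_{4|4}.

step 1: x^-=[-0.4475, 2.4191, -2.4757]  P^-=[1.0033 -0.2370 -0.2310; -0.2370 1.1113 0.1928; -0.2310 0.1928 0.6424]  S=[1.3654]  K=[0.7352; -0.2341; -0.1395]  nu=[4.3680]  x^+=[2.7637, 1.3966, -3.0851]  P^+=[0.2653 -0.0020 -0.0909; -0.0020 1.0365 0.1482; -0.0909 0.1482 0.6158]
step 2: x^-=[2.3134, 1.3493, -3.9002]  P^-=[0.4365 -0.2534 -0.2604; -0.2534 1.2761 0.3184; -0.2604 0.3184 1.1218]  S=[0.7995]  K=[0.5452; -0.4248; -0.2353]  nu=[0.6190]  x^+=[2.6509, 1.0864, -4.0459]  P^+=[0.1989 -0.0683 -0.1579; -0.0683 1.1319 0.2385; -0.1579 0.2385 1.0776]
step 3: x^-=[2.3457, 1.1555, -5.0714]  P^-=[0.4268 -0.3197 -0.3960; -0.3197 1.3773 0.4071; -0.3960 0.4071 1.8411]  S=[0.7825]  K=[0.5366; -0.5201; -0.3412]  nu=[-1.4653]  x^+=[1.5594, 1.9176, -4.5715]  P^+=[0.2015 -0.1013 -0.2528; -0.1013 1.1656 0.2682; -0.2528 0.2682 1.7501]
step 4: x^-=[1.2776, 2.2249, -5.3263]  P^-=[0.4570 -0.3452 -0.5649; -0.3452 1.4208 0.3837; -0.5649 0.3837 2.8371]  S=[0.7957]  K=[0.5495; -0.5511; -0.4324]  nu=[-0.3579]  x^+=[1.0809, 2.4222, -5.1715]  P^+=[0.2168 -0.1042 -0.3758; -0.1042 1.1792 0.1940; -0.3758 0.1940 2.6882]

P_post[1,0] = -0.1042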